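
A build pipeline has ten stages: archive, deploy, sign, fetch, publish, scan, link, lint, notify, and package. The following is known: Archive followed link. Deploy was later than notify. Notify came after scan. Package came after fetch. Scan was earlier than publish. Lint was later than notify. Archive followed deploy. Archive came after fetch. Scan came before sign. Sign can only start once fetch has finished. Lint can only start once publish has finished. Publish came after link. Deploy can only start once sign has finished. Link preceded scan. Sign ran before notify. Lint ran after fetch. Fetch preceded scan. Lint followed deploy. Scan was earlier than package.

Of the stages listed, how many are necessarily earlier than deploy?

Directly stated before deploy: notify and sign.
Fetch reaches deploy via fetch → sign → deploy.
Link reaches deploy via link → scan → sign → deploy.
Scan reaches deploy via scan → sign → deploy.
No chain forces archive (or any of the others) ahead of deploy.
That's fetch, link, notify, scan, and sign — 5 in all.

5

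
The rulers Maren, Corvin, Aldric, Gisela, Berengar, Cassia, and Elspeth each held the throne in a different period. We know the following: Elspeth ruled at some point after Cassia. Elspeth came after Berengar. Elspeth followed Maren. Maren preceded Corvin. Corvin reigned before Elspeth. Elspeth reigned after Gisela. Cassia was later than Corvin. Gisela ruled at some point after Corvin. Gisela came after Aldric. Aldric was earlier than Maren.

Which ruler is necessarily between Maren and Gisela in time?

Corvin

Tracing the constraints gives Maren → Corvin → Gisela, so Corvin sits after Maren and before Gisela.
No other ruler is forced both after Maren and before Gisela.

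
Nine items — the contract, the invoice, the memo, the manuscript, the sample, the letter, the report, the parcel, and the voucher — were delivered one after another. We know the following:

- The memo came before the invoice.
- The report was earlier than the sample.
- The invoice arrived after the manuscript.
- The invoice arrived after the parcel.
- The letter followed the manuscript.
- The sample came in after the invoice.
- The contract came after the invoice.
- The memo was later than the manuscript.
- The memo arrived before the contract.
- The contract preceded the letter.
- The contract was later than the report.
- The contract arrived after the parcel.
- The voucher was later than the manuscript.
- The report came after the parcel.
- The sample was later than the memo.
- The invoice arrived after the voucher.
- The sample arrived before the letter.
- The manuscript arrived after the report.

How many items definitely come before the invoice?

5

Directly stated before the invoice: the manuscript, the memo, the parcel, and the voucher.
The report reaches the invoice via the report → the manuscript → the invoice.
No chain forces the contract (or any of the others) ahead of the invoice.
That's the manuscript, the memo, the parcel, the report, and the voucher — 5 in all.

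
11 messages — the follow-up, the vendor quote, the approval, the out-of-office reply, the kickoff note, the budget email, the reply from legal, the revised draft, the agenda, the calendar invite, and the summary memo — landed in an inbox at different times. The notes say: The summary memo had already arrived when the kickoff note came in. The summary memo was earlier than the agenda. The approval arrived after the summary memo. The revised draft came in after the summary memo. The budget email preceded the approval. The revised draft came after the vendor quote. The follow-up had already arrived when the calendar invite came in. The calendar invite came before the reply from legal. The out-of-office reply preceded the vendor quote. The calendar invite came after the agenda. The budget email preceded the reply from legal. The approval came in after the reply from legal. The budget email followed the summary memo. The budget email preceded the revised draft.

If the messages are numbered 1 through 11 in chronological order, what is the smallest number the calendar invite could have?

4

The agenda, the follow-up, and the summary memo must all come before the calendar invite — 3 forced predecessors.
Nothing else is forced ahead of the calendar invite, so its earliest slot is position 3 + 1 = 4.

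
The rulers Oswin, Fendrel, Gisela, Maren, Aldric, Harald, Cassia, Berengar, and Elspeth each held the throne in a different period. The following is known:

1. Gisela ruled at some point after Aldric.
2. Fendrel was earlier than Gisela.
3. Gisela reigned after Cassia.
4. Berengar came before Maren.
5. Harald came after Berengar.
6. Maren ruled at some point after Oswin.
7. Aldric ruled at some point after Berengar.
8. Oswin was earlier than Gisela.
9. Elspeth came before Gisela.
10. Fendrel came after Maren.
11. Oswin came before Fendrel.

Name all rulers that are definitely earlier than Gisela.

Aldric, Berengar, Cassia, Elspeth, Fendrel, Maren, Oswin

Directly stated before Gisela: Aldric, Cassia, Elspeth, Fendrel, and Oswin.
Berengar reaches Gisela via Berengar → Aldric → Gisela.
Maren reaches Gisela via Maren → Fendrel → Gisela.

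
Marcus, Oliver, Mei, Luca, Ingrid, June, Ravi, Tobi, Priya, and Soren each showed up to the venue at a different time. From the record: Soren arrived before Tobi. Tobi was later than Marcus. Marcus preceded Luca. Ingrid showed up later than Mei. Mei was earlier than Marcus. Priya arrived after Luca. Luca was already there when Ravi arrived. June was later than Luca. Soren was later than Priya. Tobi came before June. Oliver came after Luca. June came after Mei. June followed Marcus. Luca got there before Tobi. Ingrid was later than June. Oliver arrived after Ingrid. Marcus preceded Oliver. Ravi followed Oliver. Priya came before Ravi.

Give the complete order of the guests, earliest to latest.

The constraints fix every adjacent pair, so only one ordering works:
Mei → Marcus → Luca → Priya → Soren → Tobi → June → Ingrid → Oliver → Ravi.

Mei, Marcus, Luca, Priya, Soren, Tobi, June, Ingrid, Oliver, Ravi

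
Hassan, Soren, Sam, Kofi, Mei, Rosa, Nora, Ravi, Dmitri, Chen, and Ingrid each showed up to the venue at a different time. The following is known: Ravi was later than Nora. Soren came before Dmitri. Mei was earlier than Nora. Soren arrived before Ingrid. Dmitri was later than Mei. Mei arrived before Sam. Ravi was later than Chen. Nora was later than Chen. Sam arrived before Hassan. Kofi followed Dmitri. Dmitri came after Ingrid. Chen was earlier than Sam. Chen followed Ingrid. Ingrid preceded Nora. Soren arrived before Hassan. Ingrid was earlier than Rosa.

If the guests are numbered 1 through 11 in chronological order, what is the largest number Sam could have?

Sam must come before Hassan — 1 guest forced after them.
Everything else can be placed before Sam in some valid order, so Sam can sit as late as position 11 − 1 = 10.

10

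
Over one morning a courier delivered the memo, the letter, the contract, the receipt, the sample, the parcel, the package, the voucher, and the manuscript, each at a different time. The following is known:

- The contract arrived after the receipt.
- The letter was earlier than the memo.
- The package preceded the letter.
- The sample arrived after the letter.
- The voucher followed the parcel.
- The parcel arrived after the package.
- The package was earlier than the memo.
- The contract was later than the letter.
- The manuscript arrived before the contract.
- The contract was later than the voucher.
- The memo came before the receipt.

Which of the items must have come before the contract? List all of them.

Directly stated before the contract: the letter, the manuscript, the receipt, and the voucher.
The memo reaches the contract via the memo → the receipt → the contract.
The package reaches the contract via the package → the letter → the contract.
The parcel reaches the contract via the parcel → the voucher → the contract.
No chain forces the sample ahead of the contract.

the letter, the manuscript, the memo, the package, the parcel, the receipt, the voucher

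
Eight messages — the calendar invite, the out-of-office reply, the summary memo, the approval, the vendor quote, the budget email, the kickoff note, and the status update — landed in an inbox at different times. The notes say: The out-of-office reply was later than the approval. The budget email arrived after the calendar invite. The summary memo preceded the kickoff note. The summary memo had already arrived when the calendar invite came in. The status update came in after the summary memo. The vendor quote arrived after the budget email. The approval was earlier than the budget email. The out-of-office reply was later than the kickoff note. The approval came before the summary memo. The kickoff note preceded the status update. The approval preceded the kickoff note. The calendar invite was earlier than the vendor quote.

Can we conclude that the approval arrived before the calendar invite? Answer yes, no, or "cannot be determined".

Chain the constraints: the approval → the summary memo → the calendar invite. Each link is directly stated, so the approval comes before the calendar invite.

yes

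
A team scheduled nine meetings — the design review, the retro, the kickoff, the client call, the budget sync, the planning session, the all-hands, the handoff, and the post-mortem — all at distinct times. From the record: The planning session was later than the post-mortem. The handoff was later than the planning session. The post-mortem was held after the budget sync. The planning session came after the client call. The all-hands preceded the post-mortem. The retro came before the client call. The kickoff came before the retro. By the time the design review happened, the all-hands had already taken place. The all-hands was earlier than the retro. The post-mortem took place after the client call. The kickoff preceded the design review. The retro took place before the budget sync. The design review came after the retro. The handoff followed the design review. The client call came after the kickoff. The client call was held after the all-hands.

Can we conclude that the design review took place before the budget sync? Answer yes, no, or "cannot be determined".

cannot be determined

No chain of stated constraints runs from the design review to the budget sync, and none runs from the budget sync to the design review either.
So the relative order of the design review and the budget sync is not fixed by the given facts.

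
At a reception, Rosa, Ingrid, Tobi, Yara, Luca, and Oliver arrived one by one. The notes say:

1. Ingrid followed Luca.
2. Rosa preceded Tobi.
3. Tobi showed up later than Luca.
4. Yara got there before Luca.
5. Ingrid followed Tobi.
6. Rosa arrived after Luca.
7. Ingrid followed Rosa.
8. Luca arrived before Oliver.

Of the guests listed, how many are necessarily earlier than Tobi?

3

Directly stated before Tobi: Luca and Rosa.
Yara reaches Tobi via Yara → Luca → Tobi.
That's Luca, Rosa, and Yara — 3 in all.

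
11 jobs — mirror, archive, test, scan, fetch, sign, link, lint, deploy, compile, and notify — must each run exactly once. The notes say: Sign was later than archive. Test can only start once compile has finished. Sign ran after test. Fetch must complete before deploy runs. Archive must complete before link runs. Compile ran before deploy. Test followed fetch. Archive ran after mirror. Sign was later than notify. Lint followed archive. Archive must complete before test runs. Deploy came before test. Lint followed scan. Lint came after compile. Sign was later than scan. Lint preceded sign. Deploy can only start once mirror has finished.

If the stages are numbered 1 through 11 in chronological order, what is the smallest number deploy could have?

Compile, fetch, and mirror must all come before deploy — 3 forced predecessors.
Nothing else is forced ahead of deploy, so its earliest slot is position 3 + 1 = 4.

4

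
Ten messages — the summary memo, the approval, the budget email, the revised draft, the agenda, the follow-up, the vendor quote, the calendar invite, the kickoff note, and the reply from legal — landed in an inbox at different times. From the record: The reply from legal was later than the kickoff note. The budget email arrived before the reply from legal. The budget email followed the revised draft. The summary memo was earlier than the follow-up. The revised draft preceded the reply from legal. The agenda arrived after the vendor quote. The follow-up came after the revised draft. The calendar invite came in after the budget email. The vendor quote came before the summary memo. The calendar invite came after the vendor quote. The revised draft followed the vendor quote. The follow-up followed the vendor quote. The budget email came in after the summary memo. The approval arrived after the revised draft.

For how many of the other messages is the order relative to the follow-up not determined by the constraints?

Forced before the follow-up: the revised draft, the summary memo, and the vendor quote.
That leaves the agenda, the approval, the budget email, the calendar invite, the kickoff note, and the reply from legal with no forced order relative to the follow-up — 6.

6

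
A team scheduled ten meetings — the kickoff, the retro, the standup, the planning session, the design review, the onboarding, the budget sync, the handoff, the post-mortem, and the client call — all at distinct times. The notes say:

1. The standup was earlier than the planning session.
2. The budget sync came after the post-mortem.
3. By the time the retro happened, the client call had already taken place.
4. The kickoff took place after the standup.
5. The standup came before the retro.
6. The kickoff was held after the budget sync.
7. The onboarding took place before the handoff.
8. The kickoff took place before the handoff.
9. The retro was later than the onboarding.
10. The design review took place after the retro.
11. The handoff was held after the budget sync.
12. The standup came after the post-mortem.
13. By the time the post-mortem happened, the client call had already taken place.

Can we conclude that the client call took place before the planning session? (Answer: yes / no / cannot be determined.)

yes

Chain the constraints: the client call → the post-mortem → the standup → the planning session. Each link is directly stated, so the client call comes before the planning session.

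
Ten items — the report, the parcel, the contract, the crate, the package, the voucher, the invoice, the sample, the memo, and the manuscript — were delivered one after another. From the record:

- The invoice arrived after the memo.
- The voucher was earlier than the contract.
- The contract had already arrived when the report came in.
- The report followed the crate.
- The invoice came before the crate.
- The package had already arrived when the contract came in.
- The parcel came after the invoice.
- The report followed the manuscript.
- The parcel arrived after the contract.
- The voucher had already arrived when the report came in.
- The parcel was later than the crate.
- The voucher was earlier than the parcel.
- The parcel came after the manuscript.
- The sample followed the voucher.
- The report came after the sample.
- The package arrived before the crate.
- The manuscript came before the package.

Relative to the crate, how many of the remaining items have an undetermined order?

Forced before the crate: the invoice, the manuscript, the memo, and the package; forced after the crate: the parcel and the report.
That leaves the contract, the sample, and the voucher with no forced order relative to the crate — 3.

3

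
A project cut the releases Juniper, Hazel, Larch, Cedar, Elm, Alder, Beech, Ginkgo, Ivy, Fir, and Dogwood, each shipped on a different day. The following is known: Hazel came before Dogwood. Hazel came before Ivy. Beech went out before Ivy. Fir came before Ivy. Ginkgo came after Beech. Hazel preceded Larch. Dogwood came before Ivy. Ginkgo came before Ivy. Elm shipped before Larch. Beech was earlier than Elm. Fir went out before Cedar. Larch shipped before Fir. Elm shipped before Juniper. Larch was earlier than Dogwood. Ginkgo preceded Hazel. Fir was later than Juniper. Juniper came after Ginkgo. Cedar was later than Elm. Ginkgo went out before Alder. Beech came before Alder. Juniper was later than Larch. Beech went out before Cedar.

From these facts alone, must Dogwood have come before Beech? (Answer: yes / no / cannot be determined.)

no

Tracing the constraints gives Beech → Elm → Larch → Dogwood, so Beech must come before Dogwood.
That means Dogwood cannot be before Beech.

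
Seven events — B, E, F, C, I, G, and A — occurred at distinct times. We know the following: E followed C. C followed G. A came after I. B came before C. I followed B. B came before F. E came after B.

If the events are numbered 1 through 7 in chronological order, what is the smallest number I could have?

2

B must come before I — 1 forced predecessor.
Nothing else is forced ahead of I, so its earliest slot is position 1 + 1 = 2.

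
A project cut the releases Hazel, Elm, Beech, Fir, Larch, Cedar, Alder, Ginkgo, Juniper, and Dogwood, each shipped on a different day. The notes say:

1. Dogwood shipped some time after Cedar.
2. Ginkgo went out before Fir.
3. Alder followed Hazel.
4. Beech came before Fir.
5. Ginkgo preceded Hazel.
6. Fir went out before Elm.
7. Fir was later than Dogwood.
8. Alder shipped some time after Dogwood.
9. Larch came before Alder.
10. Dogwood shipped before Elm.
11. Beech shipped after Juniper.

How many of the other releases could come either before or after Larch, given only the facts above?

Forced after Larch: Alder.
That leaves Beech, Cedar, Dogwood, Elm, Fir, Ginkgo, Hazel, and Juniper with no forced order relative to Larch — 8.

8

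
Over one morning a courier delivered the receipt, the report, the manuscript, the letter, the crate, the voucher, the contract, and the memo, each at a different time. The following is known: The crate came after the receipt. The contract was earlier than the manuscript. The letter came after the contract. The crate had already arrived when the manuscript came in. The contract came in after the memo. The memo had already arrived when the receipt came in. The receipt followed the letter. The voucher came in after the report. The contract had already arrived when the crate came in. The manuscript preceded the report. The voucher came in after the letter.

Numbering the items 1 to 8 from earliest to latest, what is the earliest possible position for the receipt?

4

The contract, the letter, and the memo must all come before the receipt — 3 forced predecessors.
Nothing else is forced ahead of the receipt, so its earliest slot is position 3 + 1 = 4.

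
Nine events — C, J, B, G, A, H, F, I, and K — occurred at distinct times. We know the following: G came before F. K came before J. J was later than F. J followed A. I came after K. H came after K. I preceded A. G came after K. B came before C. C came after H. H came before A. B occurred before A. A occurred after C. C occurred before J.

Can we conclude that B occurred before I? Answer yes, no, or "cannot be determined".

No chain of stated constraints runs from B to I, and none runs from I to B either.
So the relative order of B and I is not fixed by the given facts.

cannot be determined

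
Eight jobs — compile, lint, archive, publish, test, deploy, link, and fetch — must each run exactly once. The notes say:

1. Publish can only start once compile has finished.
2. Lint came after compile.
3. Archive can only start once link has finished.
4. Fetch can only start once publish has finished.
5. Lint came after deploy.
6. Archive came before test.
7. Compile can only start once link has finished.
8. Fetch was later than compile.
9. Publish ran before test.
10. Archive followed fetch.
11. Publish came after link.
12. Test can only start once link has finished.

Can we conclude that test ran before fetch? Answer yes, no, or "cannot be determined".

no

Tracing the constraints gives fetch → archive → test, so fetch must come before test.
That means test cannot be before fetch.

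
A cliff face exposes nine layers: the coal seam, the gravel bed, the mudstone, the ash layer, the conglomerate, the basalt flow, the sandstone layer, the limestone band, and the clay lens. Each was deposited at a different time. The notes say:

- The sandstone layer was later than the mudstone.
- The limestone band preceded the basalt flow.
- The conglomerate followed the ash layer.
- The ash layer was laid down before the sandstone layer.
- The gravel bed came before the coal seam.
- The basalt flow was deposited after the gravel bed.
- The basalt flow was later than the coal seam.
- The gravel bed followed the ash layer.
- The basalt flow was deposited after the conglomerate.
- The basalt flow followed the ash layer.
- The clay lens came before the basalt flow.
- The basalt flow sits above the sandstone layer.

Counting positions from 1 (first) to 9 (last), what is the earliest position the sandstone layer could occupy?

3

The ash layer and the mudstone must both come before the sandstone layer — 2 forced predecessors.
Nothing else is forced ahead of the sandstone layer, so its earliest slot is position 2 + 1 = 3.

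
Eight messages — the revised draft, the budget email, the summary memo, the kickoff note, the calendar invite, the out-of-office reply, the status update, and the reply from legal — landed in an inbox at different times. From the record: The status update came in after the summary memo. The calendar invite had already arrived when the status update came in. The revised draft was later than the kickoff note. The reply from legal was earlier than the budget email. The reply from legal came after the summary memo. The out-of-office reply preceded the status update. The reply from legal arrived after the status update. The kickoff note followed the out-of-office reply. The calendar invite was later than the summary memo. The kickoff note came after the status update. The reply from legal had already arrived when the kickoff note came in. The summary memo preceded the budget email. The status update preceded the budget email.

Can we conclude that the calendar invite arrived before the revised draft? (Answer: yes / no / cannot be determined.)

Chain the constraints: the calendar invite → the status update → the kickoff note → the revised draft. Each link is directly stated, so the calendar invite comes before the revised draft.

yes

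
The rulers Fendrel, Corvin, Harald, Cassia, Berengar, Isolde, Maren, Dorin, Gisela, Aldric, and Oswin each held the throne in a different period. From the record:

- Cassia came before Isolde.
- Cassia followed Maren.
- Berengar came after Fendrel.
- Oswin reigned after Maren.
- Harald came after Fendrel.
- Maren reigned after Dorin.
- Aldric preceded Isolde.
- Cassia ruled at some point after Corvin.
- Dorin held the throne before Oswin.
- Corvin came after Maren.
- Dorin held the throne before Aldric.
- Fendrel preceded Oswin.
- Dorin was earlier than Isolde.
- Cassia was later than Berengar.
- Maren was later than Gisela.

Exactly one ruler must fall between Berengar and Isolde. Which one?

Cassia

Tracing the constraints gives Berengar → Cassia → Isolde, so Cassia sits after Berengar and before Isolde.
No other ruler is forced both after Berengar and before Isolde.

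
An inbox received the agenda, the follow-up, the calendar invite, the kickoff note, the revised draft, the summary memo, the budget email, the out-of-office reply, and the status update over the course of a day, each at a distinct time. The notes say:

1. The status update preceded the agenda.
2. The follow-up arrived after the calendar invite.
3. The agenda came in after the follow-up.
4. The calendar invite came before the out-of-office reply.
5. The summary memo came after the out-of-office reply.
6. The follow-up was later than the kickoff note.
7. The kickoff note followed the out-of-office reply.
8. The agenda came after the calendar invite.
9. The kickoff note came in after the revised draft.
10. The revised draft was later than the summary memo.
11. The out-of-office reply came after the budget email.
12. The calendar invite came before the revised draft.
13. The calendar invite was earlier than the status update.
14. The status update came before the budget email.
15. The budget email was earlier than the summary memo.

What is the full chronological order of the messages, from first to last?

the calendar invite, the status update, the budget email, the out-of-office reply, the summary memo, the revised draft, the kickoff note, the follow-up, the agenda

The constraints fix every adjacent pair, so only one ordering works:
the calendar invite → the status update → the budget email → the out-of-office reply → the summary memo → the revised draft → the kickoff note → the follow-up → the agenda.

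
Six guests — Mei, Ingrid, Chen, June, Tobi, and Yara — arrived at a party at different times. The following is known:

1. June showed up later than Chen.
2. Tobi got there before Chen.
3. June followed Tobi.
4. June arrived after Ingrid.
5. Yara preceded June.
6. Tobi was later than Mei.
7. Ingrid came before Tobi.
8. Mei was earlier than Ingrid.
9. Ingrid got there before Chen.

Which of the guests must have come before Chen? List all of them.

Ingrid, Mei, Tobi

Directly stated before Chen: Ingrid and Tobi.
Mei reaches Chen via Mei → Ingrid → Chen.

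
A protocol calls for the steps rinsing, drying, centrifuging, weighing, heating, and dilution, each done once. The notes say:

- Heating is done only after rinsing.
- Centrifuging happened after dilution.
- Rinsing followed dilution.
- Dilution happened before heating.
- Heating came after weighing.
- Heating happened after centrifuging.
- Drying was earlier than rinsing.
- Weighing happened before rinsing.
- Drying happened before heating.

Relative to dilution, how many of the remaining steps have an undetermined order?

2

Forced after dilution: centrifuging, heating, and rinsing.
That leaves drying and weighing with no forced order relative to dilution — 2.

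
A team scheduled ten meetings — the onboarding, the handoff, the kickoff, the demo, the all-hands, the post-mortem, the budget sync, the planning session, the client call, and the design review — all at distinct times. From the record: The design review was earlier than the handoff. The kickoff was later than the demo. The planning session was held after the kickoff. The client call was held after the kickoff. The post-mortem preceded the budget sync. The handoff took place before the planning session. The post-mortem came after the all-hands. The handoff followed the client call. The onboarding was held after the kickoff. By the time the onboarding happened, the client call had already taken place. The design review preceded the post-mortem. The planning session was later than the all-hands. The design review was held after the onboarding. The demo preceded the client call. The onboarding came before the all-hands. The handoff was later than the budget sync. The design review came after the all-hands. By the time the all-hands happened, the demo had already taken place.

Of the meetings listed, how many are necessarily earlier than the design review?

5

Directly stated before the design review: the all-hands and the onboarding.
The client call reaches the design review via the client call → the onboarding → the design review.
The demo reaches the design review via the demo → the all-hands → the design review.
The kickoff reaches the design review via the kickoff → the onboarding → the design review.
That's the all-hands, the client call, the demo, the kickoff, and the onboarding — 5 in all.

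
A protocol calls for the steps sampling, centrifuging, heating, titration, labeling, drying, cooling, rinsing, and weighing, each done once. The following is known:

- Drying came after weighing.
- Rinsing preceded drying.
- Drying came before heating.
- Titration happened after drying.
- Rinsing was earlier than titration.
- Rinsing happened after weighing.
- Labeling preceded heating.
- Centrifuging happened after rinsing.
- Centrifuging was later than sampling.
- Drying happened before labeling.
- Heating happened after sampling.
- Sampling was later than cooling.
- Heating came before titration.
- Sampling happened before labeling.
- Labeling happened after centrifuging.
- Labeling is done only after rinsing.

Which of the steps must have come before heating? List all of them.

Directly stated before heating: drying, labeling, and sampling.
Centrifuging reaches heating via centrifuging → labeling → heating.
Cooling reaches heating via cooling → sampling → heating.
Rinsing reaches heating via rinsing → labeling → heating.
Likewise weighing reaches heating by chaining the stated constraints.

centrifuging, cooling, drying, labeling, rinsing, sampling, weighing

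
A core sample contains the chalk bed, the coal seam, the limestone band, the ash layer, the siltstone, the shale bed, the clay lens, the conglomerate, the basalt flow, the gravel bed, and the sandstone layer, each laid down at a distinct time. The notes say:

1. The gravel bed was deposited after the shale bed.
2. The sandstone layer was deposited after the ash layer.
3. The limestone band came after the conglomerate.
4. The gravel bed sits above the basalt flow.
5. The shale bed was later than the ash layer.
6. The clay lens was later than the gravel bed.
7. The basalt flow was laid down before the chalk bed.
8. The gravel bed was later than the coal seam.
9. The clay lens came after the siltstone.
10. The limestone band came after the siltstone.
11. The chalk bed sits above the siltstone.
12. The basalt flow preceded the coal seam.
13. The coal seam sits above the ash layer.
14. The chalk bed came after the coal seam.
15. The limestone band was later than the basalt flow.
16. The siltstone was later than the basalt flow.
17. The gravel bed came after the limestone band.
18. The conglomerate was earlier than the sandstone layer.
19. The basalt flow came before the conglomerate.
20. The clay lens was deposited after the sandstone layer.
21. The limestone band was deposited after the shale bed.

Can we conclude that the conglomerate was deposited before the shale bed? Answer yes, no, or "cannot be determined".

No chain of stated constraints runs from the conglomerate to the shale bed, and none runs from the shale bed to the conglomerate either.
So the relative order of the conglomerate and the shale bed is not fixed by the given facts.

cannot be determined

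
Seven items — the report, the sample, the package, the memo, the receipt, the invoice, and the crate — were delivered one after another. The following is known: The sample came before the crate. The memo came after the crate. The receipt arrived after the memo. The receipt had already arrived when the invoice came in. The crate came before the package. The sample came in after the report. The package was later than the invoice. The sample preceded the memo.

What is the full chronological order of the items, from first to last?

the report, the sample, the crate, the memo, the receipt, the invoice, the package

The constraints fix every adjacent pair, so only one ordering works:
the report → the sample → the crate → the memo → the receipt → the invoice → the package.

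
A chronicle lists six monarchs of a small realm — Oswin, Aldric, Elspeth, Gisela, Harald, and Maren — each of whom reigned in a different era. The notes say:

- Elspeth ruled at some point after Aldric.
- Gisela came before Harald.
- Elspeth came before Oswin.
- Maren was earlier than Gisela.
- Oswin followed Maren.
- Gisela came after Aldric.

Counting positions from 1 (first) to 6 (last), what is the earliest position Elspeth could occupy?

Aldric must come before Elspeth — 1 forced predecessor.
Nothing else is forced ahead of Elspeth, so their earliest slot is position 1 + 1 = 2.

2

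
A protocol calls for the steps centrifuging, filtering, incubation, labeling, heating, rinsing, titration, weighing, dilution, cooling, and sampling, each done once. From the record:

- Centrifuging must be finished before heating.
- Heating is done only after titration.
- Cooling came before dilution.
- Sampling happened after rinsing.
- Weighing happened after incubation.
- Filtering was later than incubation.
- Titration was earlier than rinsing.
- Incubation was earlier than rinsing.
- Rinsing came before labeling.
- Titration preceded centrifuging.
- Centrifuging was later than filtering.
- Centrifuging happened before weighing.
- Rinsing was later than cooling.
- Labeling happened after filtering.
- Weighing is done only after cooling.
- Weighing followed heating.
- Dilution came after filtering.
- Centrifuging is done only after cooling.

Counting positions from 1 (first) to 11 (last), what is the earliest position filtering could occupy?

Incubation must come before filtering — 1 forced predecessor.
Nothing else is forced ahead of filtering, so its earliest slot is position 1 + 1 = 2.

2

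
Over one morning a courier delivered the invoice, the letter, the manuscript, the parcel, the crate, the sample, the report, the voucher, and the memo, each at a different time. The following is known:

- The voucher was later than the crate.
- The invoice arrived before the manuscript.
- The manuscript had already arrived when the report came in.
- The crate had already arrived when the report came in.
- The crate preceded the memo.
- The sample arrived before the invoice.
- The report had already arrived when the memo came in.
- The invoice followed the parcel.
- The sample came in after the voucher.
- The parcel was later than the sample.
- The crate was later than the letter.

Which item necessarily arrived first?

The letter has a chain of constraints placing it before every other item, so the letter must be first.

the letter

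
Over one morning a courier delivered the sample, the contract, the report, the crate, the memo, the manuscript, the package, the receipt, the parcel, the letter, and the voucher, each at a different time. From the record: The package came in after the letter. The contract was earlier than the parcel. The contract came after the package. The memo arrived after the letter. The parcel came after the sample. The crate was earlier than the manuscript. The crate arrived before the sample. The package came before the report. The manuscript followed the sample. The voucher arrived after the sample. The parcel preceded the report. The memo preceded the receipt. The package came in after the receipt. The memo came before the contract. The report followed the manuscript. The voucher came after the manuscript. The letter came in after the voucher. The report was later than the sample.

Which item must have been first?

The crate has a chain of constraints placing it before every other item, so the crate must be first.

the crate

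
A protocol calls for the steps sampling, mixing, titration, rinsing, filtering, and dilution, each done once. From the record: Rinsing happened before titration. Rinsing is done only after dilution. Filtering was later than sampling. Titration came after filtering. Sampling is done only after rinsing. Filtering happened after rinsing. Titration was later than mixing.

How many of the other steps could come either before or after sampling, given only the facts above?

Forced before sampling: dilution and rinsing; forced after sampling: filtering and titration.
That leaves mixing with no forced order relative to sampling — 1.

1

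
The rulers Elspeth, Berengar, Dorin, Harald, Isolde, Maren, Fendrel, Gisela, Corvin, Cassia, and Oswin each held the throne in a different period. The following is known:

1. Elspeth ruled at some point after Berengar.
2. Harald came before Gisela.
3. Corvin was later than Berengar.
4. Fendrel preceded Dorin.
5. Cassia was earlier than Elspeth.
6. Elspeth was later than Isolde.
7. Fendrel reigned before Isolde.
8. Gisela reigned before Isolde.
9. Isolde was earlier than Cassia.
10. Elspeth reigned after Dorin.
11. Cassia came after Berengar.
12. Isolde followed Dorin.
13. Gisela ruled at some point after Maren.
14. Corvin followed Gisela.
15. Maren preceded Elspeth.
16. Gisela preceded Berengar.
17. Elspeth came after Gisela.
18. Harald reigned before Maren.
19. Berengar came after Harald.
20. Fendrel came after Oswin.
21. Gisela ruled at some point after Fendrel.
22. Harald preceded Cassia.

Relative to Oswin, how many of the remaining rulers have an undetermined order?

Forced after Oswin: Berengar, Cassia, Corvin, Dorin, Elspeth, Fendrel, Gisela, and Isolde.
That leaves Harald and Maren with no forced order relative to Oswin — 2.

2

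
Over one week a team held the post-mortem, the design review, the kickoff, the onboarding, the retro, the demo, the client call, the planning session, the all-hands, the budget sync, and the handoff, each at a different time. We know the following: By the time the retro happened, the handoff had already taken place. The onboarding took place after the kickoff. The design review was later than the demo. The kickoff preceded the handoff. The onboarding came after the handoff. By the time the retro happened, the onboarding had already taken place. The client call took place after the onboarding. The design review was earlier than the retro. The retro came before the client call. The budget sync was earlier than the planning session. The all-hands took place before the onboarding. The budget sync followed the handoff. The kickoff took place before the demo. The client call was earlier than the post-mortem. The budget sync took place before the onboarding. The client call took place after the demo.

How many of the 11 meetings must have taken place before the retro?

Directly stated before the retro: the design review, the handoff, and the onboarding.
The all-hands reaches the retro via the all-hands → the onboarding → the retro.
The budget sync reaches the retro via the budget sync → the onboarding → the retro.
The demo reaches the retro via the demo → the design review → the retro.
Likewise the kickoff reaches the retro by chaining the stated constraints.
No chain forces the post-mortem (or any of the others) ahead of the retro.
That's the all-hands, the budget sync, the demo, the design review, the handoff, the kickoff, and the onboarding — 7 in all.

7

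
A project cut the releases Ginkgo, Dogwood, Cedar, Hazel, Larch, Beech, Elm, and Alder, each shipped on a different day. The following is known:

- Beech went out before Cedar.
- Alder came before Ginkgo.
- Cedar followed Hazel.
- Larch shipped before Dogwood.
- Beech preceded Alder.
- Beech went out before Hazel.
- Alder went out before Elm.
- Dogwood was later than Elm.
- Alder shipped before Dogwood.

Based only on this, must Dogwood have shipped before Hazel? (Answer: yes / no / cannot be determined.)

No chain of stated constraints runs from Dogwood to Hazel, and none runs from Hazel to Dogwood either.
So the relative order of Dogwood and Hazel is not fixed by the given facts.

cannot be determined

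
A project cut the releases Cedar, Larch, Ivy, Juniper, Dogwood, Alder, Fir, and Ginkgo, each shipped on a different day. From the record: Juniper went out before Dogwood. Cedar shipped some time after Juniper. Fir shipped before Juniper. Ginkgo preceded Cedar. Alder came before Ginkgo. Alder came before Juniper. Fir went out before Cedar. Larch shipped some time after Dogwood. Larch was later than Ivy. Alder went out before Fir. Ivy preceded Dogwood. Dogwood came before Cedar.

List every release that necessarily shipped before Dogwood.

Alder, Fir, Ivy, Juniper

Directly stated before Dogwood: Ivy and Juniper.
Alder reaches Dogwood via Alder → Juniper → Dogwood.
Fir reaches Dogwood via Fir → Juniper → Dogwood.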